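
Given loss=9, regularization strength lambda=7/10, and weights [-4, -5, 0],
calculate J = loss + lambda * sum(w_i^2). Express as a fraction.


L2 sq norm = sum(w^2) = 41. J = 9 + 7/10 * 41 = 377/10.

377/10


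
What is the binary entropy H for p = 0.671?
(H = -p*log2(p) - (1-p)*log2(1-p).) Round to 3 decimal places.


H = -0.671*log2(0.671) - 0.329*log2(0.329) = 0.914.

0.914


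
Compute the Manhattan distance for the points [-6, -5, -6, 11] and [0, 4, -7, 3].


d = sum of absolute differences: |-6-0|=6 + |-5-4|=9 + |-6--7|=1 + |11-3|=8 = 24.

24


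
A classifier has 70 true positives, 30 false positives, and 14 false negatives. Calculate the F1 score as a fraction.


Precision = 70/100 = 7/10. Recall = 70/84 = 5/6. F1 = 2*P*R/(P+R) = 35/46.

35/46


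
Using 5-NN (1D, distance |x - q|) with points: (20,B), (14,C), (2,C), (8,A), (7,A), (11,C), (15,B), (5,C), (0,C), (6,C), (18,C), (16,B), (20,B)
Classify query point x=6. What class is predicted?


Distances: |20-6|=14, |14-6|=8, |2-6|=4, |8-6|=2, |7-6|=1, |11-6|=5, |15-6|=9, |5-6|=1, |0-6|=6, |6-6|=0, |18-6|=12, |16-6|=10, |20-6|=14. 5 nearest: (6,C), (7,A), (5,C), (8,A), (2,C). Counts: {'C': 3, 'A': 2}. Majority class: C.

C


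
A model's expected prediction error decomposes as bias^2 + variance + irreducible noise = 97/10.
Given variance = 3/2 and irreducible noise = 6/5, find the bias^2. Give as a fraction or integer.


Total error = bias^2 + variance + irreducible noise. So bias^2 = 97/10 - 3/2 - 6/5 = 7.

7


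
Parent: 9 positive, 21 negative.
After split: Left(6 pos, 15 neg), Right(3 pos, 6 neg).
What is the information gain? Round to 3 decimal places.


H(parent) = 0.8813. H(left) = 0.8631, H(right) = 0.9183. Weighted = (21/30)*0.8631 + (9/30)*0.9183 = 0.8797. IG = 0.8813 - 0.8797 = 0.0016, which rounds to 0.002.

0.002


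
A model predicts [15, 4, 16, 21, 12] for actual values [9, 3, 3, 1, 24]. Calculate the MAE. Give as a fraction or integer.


MAE = (1/5) * (|9-15|=6 + |3-4|=1 + |3-16|=13 + |1-21|=20 + |24-12|=12). Sum = 52. MAE = 52/5.

52/5


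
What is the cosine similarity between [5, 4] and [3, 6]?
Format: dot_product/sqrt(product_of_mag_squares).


dot = 39. |a|^2 = 41, |b|^2 = 45. cos = 39/sqrt(1845).

39/sqrt(1845)


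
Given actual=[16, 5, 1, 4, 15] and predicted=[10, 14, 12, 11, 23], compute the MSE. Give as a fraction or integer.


MSE = (1/5) * ((16-10)^2=36 + (5-14)^2=81 + (1-12)^2=121 + (4-11)^2=49 + (15-23)^2=64). Sum = 351. MSE = 351/5.

351/5


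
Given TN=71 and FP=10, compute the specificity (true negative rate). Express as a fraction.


Specificity = TN / (TN + FP) = 71 / 81 = 71/81.

71/81


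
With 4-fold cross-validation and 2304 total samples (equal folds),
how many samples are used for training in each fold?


Each validation fold has 2304/4 = 576 samples. Training set = 2304 - 576 = 1728.

1728


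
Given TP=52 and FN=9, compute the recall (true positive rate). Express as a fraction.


Recall = TP / (TP + FN) = 52 / 61 = 52/61.

52/61


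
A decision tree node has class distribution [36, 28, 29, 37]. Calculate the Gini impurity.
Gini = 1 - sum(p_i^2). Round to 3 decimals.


Total = 130. Proportions: 36/130, 28/130, 29/130, 37/130. sum(p_i^2) = 0.2538. Gini = 1 - 0.2538 = 0.7462, which rounds to 0.746.

0.746


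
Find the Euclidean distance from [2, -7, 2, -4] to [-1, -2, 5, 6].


d = sqrt(sum of squared differences). (2--1)^2=9, (-7--2)^2=25, (2-5)^2=9, (-4-6)^2=100. Sum = 143.

sqrt(143)


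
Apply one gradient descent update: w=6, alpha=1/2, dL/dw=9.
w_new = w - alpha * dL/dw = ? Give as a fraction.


w_new = 6 - 1/2 * 9 = 6 - 9/2 = 3/2.

3/2


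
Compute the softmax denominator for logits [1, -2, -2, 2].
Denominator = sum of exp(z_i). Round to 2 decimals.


Denom = e^1=2.7183 + e^-2=0.1353 + e^-2=0.1353 + e^2=7.3891. Sum = 10.3780, which rounds to 10.38.

10.38


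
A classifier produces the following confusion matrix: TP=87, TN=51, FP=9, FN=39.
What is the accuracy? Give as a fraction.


Accuracy = (TP + TN) / (TP + TN + FP + FN) = (87 + 51) / 186 = 23/31.

23/31


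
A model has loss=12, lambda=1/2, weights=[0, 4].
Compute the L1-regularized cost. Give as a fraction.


L1 norm = sum(|w|) = 4. J = 12 + 1/2 * 4 = 14.

14


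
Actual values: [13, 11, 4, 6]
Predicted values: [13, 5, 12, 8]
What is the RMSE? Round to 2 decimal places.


MSE = 26.0000. RMSE = sqrt(26.0000) = 5.10.

5.10


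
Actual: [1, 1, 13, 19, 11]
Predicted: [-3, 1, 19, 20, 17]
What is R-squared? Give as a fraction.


Mean(y) = 9. SS_res = 89. SS_tot = 248. R^2 = 1 - 89/(248) = 159/248.

159/248


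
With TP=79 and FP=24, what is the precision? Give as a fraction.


Precision = TP / (TP + FP) = 79 / 103 = 79/103.

79/103


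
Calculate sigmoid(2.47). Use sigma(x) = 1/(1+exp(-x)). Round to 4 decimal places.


sigma(2.47) = 1/(1+e^(-2.47)) = 1/(1+0.084585) = 1/1.084585 = 0.9220.

0.9220


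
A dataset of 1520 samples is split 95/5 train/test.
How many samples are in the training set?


Test set = 1520 * 5% = 76. Training set = 1520 - 76 = 1444.

1444


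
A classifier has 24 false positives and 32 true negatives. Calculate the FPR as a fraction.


FPR = FP / (FP + TN) = 24 / 56 = 3/7.

3/7


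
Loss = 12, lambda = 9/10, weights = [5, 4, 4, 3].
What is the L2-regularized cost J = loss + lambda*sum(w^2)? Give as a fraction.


L2 sq norm = sum(w^2) = 66. J = 12 + 9/10 * 66 = 357/5.

357/5


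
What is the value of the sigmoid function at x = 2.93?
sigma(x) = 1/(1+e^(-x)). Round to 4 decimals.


sigma(2.93) = 1/(1+e^(-2.93)) = 1/(1+0.053397) = 1/1.053397 = 0.9493.

0.9493


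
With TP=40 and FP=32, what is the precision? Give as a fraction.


Precision = TP / (TP + FP) = 40 / 72 = 5/9.

5/9


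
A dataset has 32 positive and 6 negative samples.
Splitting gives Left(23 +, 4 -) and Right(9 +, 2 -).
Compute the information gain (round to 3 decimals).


H(parent) = 0.6292. H(left) = 0.6052, H(right) = 0.6840. Weighted = (27/38)*0.6052 + (11/38)*0.6840 = 0.6280. IG = 0.6292 - 0.6280 = 0.0012, which rounds to 0.001.

0.001


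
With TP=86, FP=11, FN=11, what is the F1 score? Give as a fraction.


Precision = 86/97 = 86/97. Recall = 86/97 = 86/97. F1 = 2*P*R/(P+R) = 86/97.

86/97


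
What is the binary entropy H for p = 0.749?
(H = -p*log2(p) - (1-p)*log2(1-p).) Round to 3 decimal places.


H = -0.749*log2(0.749) - 0.251*log2(0.251) = 0.813.

0.813


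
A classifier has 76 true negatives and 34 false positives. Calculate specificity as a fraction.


Specificity = TN / (TN + FP) = 76 / 110 = 38/55.

38/55


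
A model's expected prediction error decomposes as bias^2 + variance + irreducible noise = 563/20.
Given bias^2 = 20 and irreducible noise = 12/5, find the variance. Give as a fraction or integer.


Total error = bias^2 + variance + irreducible noise. So variance = 563/20 - 20 - 12/5 = 23/4.

23/4


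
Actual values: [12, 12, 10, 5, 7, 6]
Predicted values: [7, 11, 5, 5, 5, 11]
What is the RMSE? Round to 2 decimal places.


MSE = 13.3333. RMSE = sqrt(13.3333) = 3.65.

3.65


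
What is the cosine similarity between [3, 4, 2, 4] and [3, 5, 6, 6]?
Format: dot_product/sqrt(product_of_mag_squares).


dot = 65. |a|^2 = 45, |b|^2 = 106. cos = 65/sqrt(4770).

65/sqrt(4770)


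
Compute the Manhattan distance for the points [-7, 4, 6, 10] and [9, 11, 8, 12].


d = sum of absolute differences: |-7-9|=16 + |4-11|=7 + |6-8|=2 + |10-12|=2 = 27.

27


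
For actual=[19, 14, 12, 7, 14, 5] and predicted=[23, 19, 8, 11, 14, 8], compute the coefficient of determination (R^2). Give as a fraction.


Mean(y) = 71/6. SS_res = 82. SS_tot = 785/6. R^2 = 1 - 82/(785/6) = 293/785.

293/785


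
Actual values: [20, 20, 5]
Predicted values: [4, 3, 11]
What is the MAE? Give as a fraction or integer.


MAE = (1/3) * (|20-4|=16 + |20-3|=17 + |5-11|=6). Sum = 39. MAE = 13.

13


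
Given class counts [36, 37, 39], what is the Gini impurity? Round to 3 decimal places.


Total = 112. Proportions: 36/112, 37/112, 39/112. sum(p_i^2) = 0.3337. Gini = 1 - 0.3337 = 0.6663, which rounds to 0.666.

0.666


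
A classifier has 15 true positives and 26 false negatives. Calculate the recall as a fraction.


Recall = TP / (TP + FN) = 15 / 41 = 15/41.

15/41


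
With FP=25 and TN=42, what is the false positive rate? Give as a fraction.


FPR = FP / (FP + TN) = 25 / 67 = 25/67.

25/67


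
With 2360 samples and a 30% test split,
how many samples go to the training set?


Test set = 2360 * 30% = 708. Training set = 2360 - 708 = 1652.

1652


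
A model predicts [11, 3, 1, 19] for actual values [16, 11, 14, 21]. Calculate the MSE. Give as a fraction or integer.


MSE = (1/4) * ((16-11)^2=25 + (11-3)^2=64 + (14-1)^2=169 + (21-19)^2=4). Sum = 262. MSE = 131/2.

131/2


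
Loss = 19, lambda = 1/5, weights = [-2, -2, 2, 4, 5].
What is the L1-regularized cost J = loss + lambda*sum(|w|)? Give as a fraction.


L1 norm = sum(|w|) = 15. J = 19 + 1/5 * 15 = 22.

22


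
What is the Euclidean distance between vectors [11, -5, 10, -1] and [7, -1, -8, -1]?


d = sqrt(sum of squared differences). (11-7)^2=16, (-5--1)^2=16, (10--8)^2=324, (-1--1)^2=0. Sum = 356.

sqrt(356)


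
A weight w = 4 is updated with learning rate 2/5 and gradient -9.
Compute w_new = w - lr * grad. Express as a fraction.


w_new = 4 - 2/5 * -9 = 4 - -18/5 = 38/5.

38/5


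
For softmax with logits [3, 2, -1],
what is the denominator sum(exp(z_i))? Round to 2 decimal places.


Denom = e^3=20.0855 + e^2=7.3891 + e^-1=0.3679. Sum = 27.8425, which rounds to 27.84.

27.84


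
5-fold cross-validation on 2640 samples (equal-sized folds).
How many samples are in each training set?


Each validation fold has 2640/5 = 528 samples. Training set = 2640 - 528 = 2112.

2112


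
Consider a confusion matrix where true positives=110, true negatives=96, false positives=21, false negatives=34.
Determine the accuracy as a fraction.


Accuracy = (TP + TN) / (TP + TN + FP + FN) = (110 + 96) / 261 = 206/261.

206/261


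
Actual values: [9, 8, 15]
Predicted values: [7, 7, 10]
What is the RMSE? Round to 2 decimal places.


MSE = 10.0000. RMSE = sqrt(10.0000) = 3.16.

3.16


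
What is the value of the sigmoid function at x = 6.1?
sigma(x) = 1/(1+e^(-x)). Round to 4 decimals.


sigma(6.1) = 1/(1+e^(-6.1)) = 1/(1+0.002243) = 1/1.002243 = 0.9978.

0.9978


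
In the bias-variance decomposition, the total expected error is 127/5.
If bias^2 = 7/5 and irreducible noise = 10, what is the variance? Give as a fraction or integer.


Total error = bias^2 + variance + irreducible noise. So variance = 127/5 - 7/5 - 10 = 14.

14


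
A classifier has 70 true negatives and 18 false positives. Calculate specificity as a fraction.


Specificity = TN / (TN + FP) = 70 / 88 = 35/44.

35/44


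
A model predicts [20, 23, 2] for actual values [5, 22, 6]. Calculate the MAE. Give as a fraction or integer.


MAE = (1/3) * (|5-20|=15 + |22-23|=1 + |6-2|=4). Sum = 20. MAE = 20/3.

20/3


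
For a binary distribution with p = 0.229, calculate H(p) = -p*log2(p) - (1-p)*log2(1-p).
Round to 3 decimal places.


H = -0.229*log2(0.229) - 0.771*log2(0.771) = 0.776.

0.776


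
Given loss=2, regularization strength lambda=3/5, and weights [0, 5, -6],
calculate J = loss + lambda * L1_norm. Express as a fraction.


L1 norm = sum(|w|) = 11. J = 2 + 3/5 * 11 = 43/5.

43/5


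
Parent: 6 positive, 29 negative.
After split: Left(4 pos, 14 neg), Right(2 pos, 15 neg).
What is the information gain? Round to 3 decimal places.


H(parent) = 0.6610. H(left) = 0.7642, H(right) = 0.5226. Weighted = (18/35)*0.7642 + (17/35)*0.5226 = 0.6469. IG = 0.6610 - 0.6469 = 0.0141, which rounds to 0.014.

0.014


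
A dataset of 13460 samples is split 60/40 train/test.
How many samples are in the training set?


Test set = 13460 * 40% = 5384. Training set = 13460 - 5384 = 8076.

8076


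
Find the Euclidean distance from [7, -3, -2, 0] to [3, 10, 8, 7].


d = sqrt(sum of squared differences). (7-3)^2=16, (-3-10)^2=169, (-2-8)^2=100, (0-7)^2=49. Sum = 334.

sqrt(334)


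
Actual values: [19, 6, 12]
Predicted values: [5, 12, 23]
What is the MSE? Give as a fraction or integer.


MSE = (1/3) * ((19-5)^2=196 + (6-12)^2=36 + (12-23)^2=121). Sum = 353. MSE = 353/3.

353/3


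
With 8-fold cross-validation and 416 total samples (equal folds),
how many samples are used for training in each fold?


Each validation fold has 416/8 = 52 samples. Training set = 416 - 52 = 364.

364


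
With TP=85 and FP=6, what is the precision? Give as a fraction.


Precision = TP / (TP + FP) = 85 / 91 = 85/91.

85/91


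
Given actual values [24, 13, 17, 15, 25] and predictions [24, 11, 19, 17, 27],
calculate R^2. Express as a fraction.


Mean(y) = 94/5. SS_res = 16. SS_tot = 584/5. R^2 = 1 - 16/(584/5) = 63/73.

63/73


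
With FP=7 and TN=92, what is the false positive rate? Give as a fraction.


FPR = FP / (FP + TN) = 7 / 99 = 7/99.

7/99


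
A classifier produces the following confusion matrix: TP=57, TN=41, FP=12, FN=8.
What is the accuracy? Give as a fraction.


Accuracy = (TP + TN) / (TP + TN + FP + FN) = (57 + 41) / 118 = 49/59.

49/59


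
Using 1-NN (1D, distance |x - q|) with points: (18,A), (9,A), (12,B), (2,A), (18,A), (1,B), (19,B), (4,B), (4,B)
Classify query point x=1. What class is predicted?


Distances: |18-1|=17, |9-1|=8, |12-1|=11, |2-1|=1, |18-1|=17, |1-1|=0, |19-1|=18, |4-1|=3, |4-1|=3. 1 nearest: (1,B). Counts: {'B': 1}. Majority class: B.

B


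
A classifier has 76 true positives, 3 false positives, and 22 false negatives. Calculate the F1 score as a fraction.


Precision = 76/79 = 76/79. Recall = 76/98 = 38/49. F1 = 2*P*R/(P+R) = 152/177.

152/177


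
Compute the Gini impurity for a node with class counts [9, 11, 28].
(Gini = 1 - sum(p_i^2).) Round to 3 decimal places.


Total = 48. Proportions: 9/48, 11/48, 28/48. sum(p_i^2) = 0.4280. Gini = 1 - 0.4280 = 0.5720, which rounds to 0.572.

0.572


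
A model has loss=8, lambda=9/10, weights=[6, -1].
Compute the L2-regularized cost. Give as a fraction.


L2 sq norm = sum(w^2) = 37. J = 8 + 9/10 * 37 = 413/10.

413/10


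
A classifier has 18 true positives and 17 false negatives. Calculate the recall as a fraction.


Recall = TP / (TP + FN) = 18 / 35 = 18/35.

18/35


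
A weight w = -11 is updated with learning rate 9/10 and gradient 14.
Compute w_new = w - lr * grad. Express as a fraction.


w_new = -11 - 9/10 * 14 = -11 - 63/5 = -118/5.

-118/5


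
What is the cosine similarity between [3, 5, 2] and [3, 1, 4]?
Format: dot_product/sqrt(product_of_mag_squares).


dot = 22. |a|^2 = 38, |b|^2 = 26. cos = 22/sqrt(988).

22/sqrt(988)


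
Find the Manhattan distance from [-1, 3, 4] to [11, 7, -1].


d = sum of absolute differences: |-1-11|=12 + |3-7|=4 + |4--1|=5 = 21.

21


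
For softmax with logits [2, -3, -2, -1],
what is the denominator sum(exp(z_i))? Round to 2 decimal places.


Denom = e^2=7.3891 + e^-3=0.0498 + e^-2=0.1353 + e^-1=0.3679. Sum = 7.9421, which rounds to 7.94.

7.94


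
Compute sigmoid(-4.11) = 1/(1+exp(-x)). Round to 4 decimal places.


sigma(-4.11) = 1/(1+e^(4.11)) = 1/(1+60.946718) = 1/61.946718 = 0.0161.

0.0161


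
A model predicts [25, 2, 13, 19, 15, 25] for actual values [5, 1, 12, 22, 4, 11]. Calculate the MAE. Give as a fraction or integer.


MAE = (1/6) * (|5-25|=20 + |1-2|=1 + |12-13|=1 + |22-19|=3 + |4-15|=11 + |11-25|=14). Sum = 50. MAE = 25/3.

25/3


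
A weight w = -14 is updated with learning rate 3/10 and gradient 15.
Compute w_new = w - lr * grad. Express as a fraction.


w_new = -14 - 3/10 * 15 = -14 - 9/2 = -37/2.

-37/2


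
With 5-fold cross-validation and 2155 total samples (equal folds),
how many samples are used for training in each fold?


Each validation fold has 2155/5 = 431 samples. Training set = 2155 - 431 = 1724.

1724


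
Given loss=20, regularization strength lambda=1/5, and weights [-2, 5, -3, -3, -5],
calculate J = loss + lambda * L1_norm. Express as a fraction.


L1 norm = sum(|w|) = 18. J = 20 + 1/5 * 18 = 118/5.

118/5


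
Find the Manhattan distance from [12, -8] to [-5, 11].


d = sum of absolute differences: |12--5|=17 + |-8-11|=19 = 36.

36


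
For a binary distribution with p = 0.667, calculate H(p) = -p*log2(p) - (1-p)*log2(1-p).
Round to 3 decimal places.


H = -0.667*log2(0.667) - 0.333*log2(0.333) = 0.918.

0.918


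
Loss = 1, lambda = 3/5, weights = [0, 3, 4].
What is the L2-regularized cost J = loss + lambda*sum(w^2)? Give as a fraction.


L2 sq norm = sum(w^2) = 25. J = 1 + 3/5 * 25 = 16.

16


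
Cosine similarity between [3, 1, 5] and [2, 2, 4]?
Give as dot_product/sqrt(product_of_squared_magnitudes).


dot = 28. |a|^2 = 35, |b|^2 = 24. cos = 28/sqrt(840).

28/sqrt(840)


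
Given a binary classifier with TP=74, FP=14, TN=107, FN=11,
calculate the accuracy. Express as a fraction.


Accuracy = (TP + TN) / (TP + TN + FP + FN) = (74 + 107) / 206 = 181/206.

181/206


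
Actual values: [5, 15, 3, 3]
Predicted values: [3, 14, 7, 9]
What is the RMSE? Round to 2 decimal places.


MSE = 14.2500. RMSE = sqrt(14.2500) = 3.77.

3.77


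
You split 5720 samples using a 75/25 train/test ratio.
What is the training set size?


Test set = 5720 * 25% = 1430. Training set = 5720 - 1430 = 4290.

4290


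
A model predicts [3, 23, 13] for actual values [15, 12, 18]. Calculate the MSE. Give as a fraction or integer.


MSE = (1/3) * ((15-3)^2=144 + (12-23)^2=121 + (18-13)^2=25). Sum = 290. MSE = 290/3.

290/3


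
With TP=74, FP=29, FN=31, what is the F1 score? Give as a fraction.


Precision = 74/103 = 74/103. Recall = 74/105 = 74/105. F1 = 2*P*R/(P+R) = 37/52.

37/52


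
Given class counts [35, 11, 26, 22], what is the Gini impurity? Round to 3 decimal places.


Total = 94. Proportions: 35/94, 11/94, 26/94, 22/94. sum(p_i^2) = 0.2836. Gini = 1 - 0.2836 = 0.7164, which rounds to 0.716.

0.716


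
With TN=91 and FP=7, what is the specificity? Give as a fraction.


Specificity = TN / (TN + FP) = 91 / 98 = 13/14.

13/14


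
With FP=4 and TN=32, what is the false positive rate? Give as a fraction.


FPR = FP / (FP + TN) = 4 / 36 = 1/9.

1/9


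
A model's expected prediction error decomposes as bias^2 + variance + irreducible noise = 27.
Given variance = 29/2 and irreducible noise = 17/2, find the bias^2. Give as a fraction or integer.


Total error = bias^2 + variance + irreducible noise. So bias^2 = 27 - 29/2 - 17/2 = 4.

4


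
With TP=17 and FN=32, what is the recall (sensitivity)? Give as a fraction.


Recall = TP / (TP + FN) = 17 / 49 = 17/49.

17/49


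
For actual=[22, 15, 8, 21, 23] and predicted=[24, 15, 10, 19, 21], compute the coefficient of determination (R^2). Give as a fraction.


Mean(y) = 89/5. SS_res = 16. SS_tot = 794/5. R^2 = 1 - 16/(794/5) = 357/397.

357/397


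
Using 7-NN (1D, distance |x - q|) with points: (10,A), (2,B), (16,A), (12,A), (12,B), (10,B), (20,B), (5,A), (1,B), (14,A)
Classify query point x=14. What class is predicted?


Distances: |10-14|=4, |2-14|=12, |16-14|=2, |12-14|=2, |12-14|=2, |10-14|=4, |20-14|=6, |5-14|=9, |1-14|=13, |14-14|=0. 7 nearest: (14,A), (16,A), (12,A), (12,B), (10,A), (10,B), (20,B). Counts: {'A': 4, 'B': 3}. Majority class: A.

A


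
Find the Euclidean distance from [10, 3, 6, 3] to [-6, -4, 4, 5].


d = sqrt(sum of squared differences). (10--6)^2=256, (3--4)^2=49, (6-4)^2=4, (3-5)^2=4. Sum = 313.

sqrt(313)


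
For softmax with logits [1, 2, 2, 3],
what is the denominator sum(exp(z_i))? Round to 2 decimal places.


Denom = e^1=2.7183 + e^2=7.3891 + e^2=7.3891 + e^3=20.0855. Sum = 37.5820, which rounds to 37.58.

37.58


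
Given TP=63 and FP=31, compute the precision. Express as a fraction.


Precision = TP / (TP + FP) = 63 / 94 = 63/94.

63/94


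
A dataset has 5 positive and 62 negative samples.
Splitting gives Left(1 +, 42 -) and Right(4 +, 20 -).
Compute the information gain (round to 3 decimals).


H(parent) = 0.3830. H(left) = 0.1594, H(right) = 0.6500. Weighted = (43/67)*0.1594 + (24/67)*0.6500 = 0.3351. IG = 0.3830 - 0.3351 = 0.0479, which rounds to 0.048.

0.048


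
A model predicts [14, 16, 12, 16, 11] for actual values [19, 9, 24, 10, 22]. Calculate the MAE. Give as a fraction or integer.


MAE = (1/5) * (|19-14|=5 + |9-16|=7 + |24-12|=12 + |10-16|=6 + |22-11|=11). Sum = 41. MAE = 41/5.

41/5


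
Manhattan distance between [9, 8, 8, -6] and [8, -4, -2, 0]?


d = sum of absolute differences: |9-8|=1 + |8--4|=12 + |8--2|=10 + |-6-0|=6 = 29.

29


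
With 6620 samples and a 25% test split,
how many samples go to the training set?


Test set = 6620 * 25% = 1655. Training set = 6620 - 1655 = 4965.

4965


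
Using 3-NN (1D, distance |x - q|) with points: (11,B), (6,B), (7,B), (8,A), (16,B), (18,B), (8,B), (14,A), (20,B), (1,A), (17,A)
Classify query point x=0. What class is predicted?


Distances: |11-0|=11, |6-0|=6, |7-0|=7, |8-0|=8, |16-0|=16, |18-0|=18, |8-0|=8, |14-0|=14, |20-0|=20, |1-0|=1, |17-0|=17. 3 nearest: (1,A), (6,B), (7,B). Counts: {'A': 1, 'B': 2}. Majority class: B.

B


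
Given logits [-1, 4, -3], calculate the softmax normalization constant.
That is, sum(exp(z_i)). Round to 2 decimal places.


Denom = e^-1=0.3679 + e^4=54.5982 + e^-3=0.0498. Sum = 55.0159, which rounds to 55.02.

55.02


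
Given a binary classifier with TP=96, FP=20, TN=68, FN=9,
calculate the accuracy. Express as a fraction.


Accuracy = (TP + TN) / (TP + TN + FP + FN) = (96 + 68) / 193 = 164/193.

164/193


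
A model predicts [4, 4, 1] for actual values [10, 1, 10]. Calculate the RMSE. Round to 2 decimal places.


MSE = 42.0000. RMSE = sqrt(42.0000) = 6.48.

6.48


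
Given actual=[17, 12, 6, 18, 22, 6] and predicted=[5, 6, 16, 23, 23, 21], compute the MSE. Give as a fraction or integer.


MSE = (1/6) * ((17-5)^2=144 + (12-6)^2=36 + (6-16)^2=100 + (18-23)^2=25 + (22-23)^2=1 + (6-21)^2=225). Sum = 531. MSE = 177/2.

177/2


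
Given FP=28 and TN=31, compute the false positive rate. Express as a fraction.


FPR = FP / (FP + TN) = 28 / 59 = 28/59.

28/59


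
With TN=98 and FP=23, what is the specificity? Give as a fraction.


Specificity = TN / (TN + FP) = 98 / 121 = 98/121.

98/121


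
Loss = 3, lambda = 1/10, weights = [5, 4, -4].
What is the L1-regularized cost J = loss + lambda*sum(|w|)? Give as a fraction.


L1 norm = sum(|w|) = 13. J = 3 + 1/10 * 13 = 43/10.

43/10


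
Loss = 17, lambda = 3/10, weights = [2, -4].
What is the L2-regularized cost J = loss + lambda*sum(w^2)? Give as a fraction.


L2 sq norm = sum(w^2) = 20. J = 17 + 3/10 * 20 = 23.

23


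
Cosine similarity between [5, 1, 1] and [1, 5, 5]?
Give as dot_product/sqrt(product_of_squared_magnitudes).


dot = 15. |a|^2 = 27, |b|^2 = 51. cos = 15/sqrt(1377).

15/sqrt(1377)


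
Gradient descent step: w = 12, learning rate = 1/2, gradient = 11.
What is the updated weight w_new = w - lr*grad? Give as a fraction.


w_new = 12 - 1/2 * 11 = 12 - 11/2 = 13/2.

13/2


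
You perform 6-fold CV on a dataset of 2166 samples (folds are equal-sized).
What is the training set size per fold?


Each validation fold has 2166/6 = 361 samples. Training set = 2166 - 361 = 1805.

1805


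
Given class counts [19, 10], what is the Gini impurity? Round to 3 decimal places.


Total = 29. Proportions: 19/29, 10/29. sum(p_i^2) = 0.5482. Gini = 1 - 0.5482 = 0.4518, which rounds to 0.452.

0.452


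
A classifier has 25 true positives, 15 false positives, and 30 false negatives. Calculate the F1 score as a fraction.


Precision = 25/40 = 5/8. Recall = 25/55 = 5/11. F1 = 2*P*R/(P+R) = 10/19.

10/19


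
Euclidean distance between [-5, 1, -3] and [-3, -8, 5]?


d = sqrt(sum of squared differences). (-5--3)^2=4, (1--8)^2=81, (-3-5)^2=64. Sum = 149.

sqrt(149)


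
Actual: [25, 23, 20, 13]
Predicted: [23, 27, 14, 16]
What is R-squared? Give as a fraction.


Mean(y) = 81/4. SS_res = 65. SS_tot = 331/4. R^2 = 1 - 65/(331/4) = 71/331.

71/331


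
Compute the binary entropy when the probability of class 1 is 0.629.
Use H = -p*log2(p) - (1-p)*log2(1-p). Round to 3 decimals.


H = -0.629*log2(0.629) - 0.371*log2(0.371) = 0.951.

0.951


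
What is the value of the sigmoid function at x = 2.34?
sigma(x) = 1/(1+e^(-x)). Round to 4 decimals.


sigma(2.34) = 1/(1+e^(-2.34)) = 1/(1+0.096328) = 1/1.096328 = 0.9121.

0.9121


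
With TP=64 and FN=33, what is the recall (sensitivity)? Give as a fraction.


Recall = TP / (TP + FN) = 64 / 97 = 64/97.

64/97


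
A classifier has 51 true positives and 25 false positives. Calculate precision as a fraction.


Precision = TP / (TP + FP) = 51 / 76 = 51/76.

51/76


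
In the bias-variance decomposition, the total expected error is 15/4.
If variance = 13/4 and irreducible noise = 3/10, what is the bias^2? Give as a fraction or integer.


Total error = bias^2 + variance + irreducible noise. So bias^2 = 15/4 - 13/4 - 3/10 = 1/5.

1/5


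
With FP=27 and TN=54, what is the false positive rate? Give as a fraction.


FPR = FP / (FP + TN) = 27 / 81 = 1/3.

1/3


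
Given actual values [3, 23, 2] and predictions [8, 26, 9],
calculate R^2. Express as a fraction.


Mean(y) = 28/3. SS_res = 83. SS_tot = 842/3. R^2 = 1 - 83/(842/3) = 593/842.

593/842


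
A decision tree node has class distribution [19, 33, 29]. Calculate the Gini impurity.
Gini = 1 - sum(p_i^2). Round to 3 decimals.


Total = 81. Proportions: 19/81, 33/81, 29/81. sum(p_i^2) = 0.3492. Gini = 1 - 0.3492 = 0.6508, which rounds to 0.651.

0.651


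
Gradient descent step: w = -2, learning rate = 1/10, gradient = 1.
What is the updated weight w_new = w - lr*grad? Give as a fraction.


w_new = -2 - 1/10 * 1 = -2 - 1/10 = -21/10.

-21/10


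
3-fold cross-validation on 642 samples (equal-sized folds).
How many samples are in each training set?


Each validation fold has 642/3 = 214 samples. Training set = 642 - 214 = 428.

428


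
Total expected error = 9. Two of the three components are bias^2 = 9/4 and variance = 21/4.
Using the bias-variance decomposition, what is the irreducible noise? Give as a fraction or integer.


Total error = bias^2 + variance + irreducible noise. So irreducible noise = 9 - 9/4 - 21/4 = 3/2.

3/2


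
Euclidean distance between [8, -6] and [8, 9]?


d = sqrt(sum of squared differences). (8-8)^2=0, (-6-9)^2=225. Sum = 225.

15


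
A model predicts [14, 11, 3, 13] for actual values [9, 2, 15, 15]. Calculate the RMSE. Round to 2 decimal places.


MSE = 63.5000. RMSE = sqrt(63.5000) = 7.97.

7.97


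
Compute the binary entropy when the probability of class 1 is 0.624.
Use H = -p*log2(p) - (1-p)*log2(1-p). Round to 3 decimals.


H = -0.624*log2(0.624) - 0.376*log2(0.376) = 0.955.

0.955


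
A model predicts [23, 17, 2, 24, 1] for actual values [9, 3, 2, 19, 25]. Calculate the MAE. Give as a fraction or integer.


MAE = (1/5) * (|9-23|=14 + |3-17|=14 + |2-2|=0 + |19-24|=5 + |25-1|=24). Sum = 57. MAE = 57/5.

57/5


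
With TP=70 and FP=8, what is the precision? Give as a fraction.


Precision = TP / (TP + FP) = 70 / 78 = 35/39.

35/39


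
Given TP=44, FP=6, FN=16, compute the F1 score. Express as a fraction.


Precision = 44/50 = 22/25. Recall = 44/60 = 11/15. F1 = 2*P*R/(P+R) = 4/5.

4/5


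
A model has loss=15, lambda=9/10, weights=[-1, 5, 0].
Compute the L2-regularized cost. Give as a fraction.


L2 sq norm = sum(w^2) = 26. J = 15 + 9/10 * 26 = 192/5.

192/5


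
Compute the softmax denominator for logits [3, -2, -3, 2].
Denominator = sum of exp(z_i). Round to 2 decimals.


Denom = e^3=20.0855 + e^-2=0.1353 + e^-3=0.0498 + e^2=7.3891. Sum = 27.6597, which rounds to 27.66.

27.66


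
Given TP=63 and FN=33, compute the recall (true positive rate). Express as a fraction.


Recall = TP / (TP + FN) = 63 / 96 = 21/32.

21/32


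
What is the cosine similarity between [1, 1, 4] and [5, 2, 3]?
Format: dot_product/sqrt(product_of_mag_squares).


dot = 19. |a|^2 = 18, |b|^2 = 38. cos = 19/sqrt(684).

19/sqrt(684)


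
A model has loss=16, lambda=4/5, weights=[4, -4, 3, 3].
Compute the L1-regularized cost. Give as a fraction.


L1 norm = sum(|w|) = 14. J = 16 + 4/5 * 14 = 136/5.

136/5


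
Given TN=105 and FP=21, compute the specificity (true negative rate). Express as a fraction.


Specificity = TN / (TN + FP) = 105 / 126 = 5/6.

5/6


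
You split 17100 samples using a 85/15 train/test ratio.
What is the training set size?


Test set = 17100 * 15% = 2565. Training set = 17100 - 2565 = 14535.

14535


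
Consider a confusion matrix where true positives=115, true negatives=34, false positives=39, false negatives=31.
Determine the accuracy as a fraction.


Accuracy = (TP + TN) / (TP + TN + FP + FN) = (115 + 34) / 219 = 149/219.

149/219


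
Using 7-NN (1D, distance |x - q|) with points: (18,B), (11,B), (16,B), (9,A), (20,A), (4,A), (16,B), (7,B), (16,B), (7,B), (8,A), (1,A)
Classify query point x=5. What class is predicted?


Distances: |18-5|=13, |11-5|=6, |16-5|=11, |9-5|=4, |20-5|=15, |4-5|=1, |16-5|=11, |7-5|=2, |16-5|=11, |7-5|=2, |8-5|=3, |1-5|=4. 7 nearest: (4,A), (7,B), (7,B), (8,A), (9,A), (1,A), (11,B). Counts: {'A': 4, 'B': 3}. Majority class: A.

A


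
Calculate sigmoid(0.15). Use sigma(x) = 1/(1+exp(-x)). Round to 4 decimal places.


sigma(0.15) = 1/(1+e^(-0.15)) = 1/(1+0.860708) = 1/1.860708 = 0.5374.

0.5374


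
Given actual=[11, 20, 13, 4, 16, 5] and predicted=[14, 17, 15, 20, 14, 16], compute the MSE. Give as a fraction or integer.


MSE = (1/6) * ((11-14)^2=9 + (20-17)^2=9 + (13-15)^2=4 + (4-20)^2=256 + (16-14)^2=4 + (5-16)^2=121). Sum = 403. MSE = 403/6.

403/6


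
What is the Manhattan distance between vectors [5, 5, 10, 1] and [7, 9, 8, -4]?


d = sum of absolute differences: |5-7|=2 + |5-9|=4 + |10-8|=2 + |1--4|=5 = 13.

13


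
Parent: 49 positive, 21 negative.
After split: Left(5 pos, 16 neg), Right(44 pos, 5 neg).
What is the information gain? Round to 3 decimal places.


H(parent) = 0.8813. H(left) = 0.7919, H(right) = 0.4754. Weighted = (21/70)*0.7919 + (49/70)*0.4754 = 0.5704. IG = 0.8813 - 0.5704 = 0.3109, which rounds to 0.311.

0.311


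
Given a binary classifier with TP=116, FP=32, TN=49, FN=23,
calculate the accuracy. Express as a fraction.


Accuracy = (TP + TN) / (TP + TN + FP + FN) = (116 + 49) / 220 = 3/4.

3/4


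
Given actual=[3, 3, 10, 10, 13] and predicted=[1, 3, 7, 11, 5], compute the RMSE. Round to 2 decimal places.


MSE = 15.6000. RMSE = sqrt(15.6000) = 3.95.

3.95


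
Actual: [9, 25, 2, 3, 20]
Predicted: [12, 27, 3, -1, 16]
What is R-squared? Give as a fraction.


Mean(y) = 59/5. SS_res = 46. SS_tot = 2114/5. R^2 = 1 - 46/(2114/5) = 942/1057.

942/1057


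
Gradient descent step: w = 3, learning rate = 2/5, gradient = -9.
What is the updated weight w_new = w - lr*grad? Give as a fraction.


w_new = 3 - 2/5 * -9 = 3 - -18/5 = 33/5.

33/5


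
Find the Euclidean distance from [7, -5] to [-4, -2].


d = sqrt(sum of squared differences). (7--4)^2=121, (-5--2)^2=9. Sum = 130.

sqrt(130)


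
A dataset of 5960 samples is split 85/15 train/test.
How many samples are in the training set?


Test set = 5960 * 15% = 894. Training set = 5960 - 894 = 5066.

5066


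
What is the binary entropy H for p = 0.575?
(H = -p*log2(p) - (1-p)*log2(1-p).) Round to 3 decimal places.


H = -0.575*log2(0.575) - 0.425*log2(0.425) = 0.984.

0.984


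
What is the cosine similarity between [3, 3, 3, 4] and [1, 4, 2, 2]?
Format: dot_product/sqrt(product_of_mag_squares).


dot = 29. |a|^2 = 43, |b|^2 = 25. cos = 29/sqrt(1075).

29/sqrt(1075)


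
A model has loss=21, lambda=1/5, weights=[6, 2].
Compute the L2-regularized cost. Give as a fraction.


L2 sq norm = sum(w^2) = 40. J = 21 + 1/5 * 40 = 29.

29


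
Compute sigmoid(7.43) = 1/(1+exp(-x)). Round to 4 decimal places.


sigma(7.43) = 1/(1+e^(-7.43)) = 1/(1+0.000593) = 1/1.000593 = 0.9994.

0.9994


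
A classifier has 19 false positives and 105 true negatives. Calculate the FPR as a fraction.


FPR = FP / (FP + TN) = 19 / 124 = 19/124.

19/124


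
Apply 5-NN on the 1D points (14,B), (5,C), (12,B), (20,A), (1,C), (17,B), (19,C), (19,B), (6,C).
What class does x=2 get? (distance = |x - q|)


Distances: |14-2|=12, |5-2|=3, |12-2|=10, |20-2|=18, |1-2|=1, |17-2|=15, |19-2|=17, |19-2|=17, |6-2|=4. 5 nearest: (1,C), (5,C), (6,C), (12,B), (14,B). Counts: {'C': 3, 'B': 2}. Majority class: C.

C


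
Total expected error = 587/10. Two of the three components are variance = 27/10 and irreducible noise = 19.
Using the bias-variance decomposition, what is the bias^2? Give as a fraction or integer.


Total error = bias^2 + variance + irreducible noise. So bias^2 = 587/10 - 27/10 - 19 = 37.

37


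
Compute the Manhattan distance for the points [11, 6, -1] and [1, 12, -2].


d = sum of absolute differences: |11-1|=10 + |6-12|=6 + |-1--2|=1 = 17.

17


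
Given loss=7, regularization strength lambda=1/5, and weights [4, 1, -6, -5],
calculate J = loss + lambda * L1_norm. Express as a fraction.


L1 norm = sum(|w|) = 16. J = 7 + 1/5 * 16 = 51/5.

51/5


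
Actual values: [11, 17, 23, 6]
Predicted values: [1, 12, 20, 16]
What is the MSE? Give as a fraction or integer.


MSE = (1/4) * ((11-1)^2=100 + (17-12)^2=25 + (23-20)^2=9 + (6-16)^2=100). Sum = 234. MSE = 117/2.

117/2


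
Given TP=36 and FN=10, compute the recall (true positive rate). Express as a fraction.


Recall = TP / (TP + FN) = 36 / 46 = 18/23.

18/23


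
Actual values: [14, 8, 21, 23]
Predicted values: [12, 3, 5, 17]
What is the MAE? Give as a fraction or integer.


MAE = (1/4) * (|14-12|=2 + |8-3|=5 + |21-5|=16 + |23-17|=6). Sum = 29. MAE = 29/4.

29/4


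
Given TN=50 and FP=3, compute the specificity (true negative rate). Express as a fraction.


Specificity = TN / (TN + FP) = 50 / 53 = 50/53.

50/53


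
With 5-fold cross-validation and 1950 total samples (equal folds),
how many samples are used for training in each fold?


Each validation fold has 1950/5 = 390 samples. Training set = 1950 - 390 = 1560.

1560


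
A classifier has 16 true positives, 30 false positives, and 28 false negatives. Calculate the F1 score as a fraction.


Precision = 16/46 = 8/23. Recall = 16/44 = 4/11. F1 = 2*P*R/(P+R) = 16/45.

16/45


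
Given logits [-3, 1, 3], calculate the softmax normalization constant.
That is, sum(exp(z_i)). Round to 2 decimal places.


Denom = e^-3=0.0498 + e^1=2.7183 + e^3=20.0855. Sum = 22.8536, which rounds to 22.85.

22.85


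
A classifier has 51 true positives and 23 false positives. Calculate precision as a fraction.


Precision = TP / (TP + FP) = 51 / 74 = 51/74.

51/74


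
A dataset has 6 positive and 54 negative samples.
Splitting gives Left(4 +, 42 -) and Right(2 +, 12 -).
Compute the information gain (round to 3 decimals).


H(parent) = 0.4690. H(left) = 0.4262, H(right) = 0.5917. Weighted = (46/60)*0.4262 + (14/60)*0.5917 = 0.4648. IG = 0.4690 - 0.4648 = 0.0042, which rounds to 0.004.

0.004


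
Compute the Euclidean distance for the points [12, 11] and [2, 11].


d = sqrt(sum of squared differences). (12-2)^2=100, (11-11)^2=0. Sum = 100.

10


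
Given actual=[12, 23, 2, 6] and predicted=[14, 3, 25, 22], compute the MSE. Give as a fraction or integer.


MSE = (1/4) * ((12-14)^2=4 + (23-3)^2=400 + (2-25)^2=529 + (6-22)^2=256). Sum = 1189. MSE = 1189/4.

1189/4


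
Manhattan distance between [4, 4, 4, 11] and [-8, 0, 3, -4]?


d = sum of absolute differences: |4--8|=12 + |4-0|=4 + |4-3|=1 + |11--4|=15 = 32.

32


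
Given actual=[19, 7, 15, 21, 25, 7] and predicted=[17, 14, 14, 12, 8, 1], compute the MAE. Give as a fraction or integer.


MAE = (1/6) * (|19-17|=2 + |7-14|=7 + |15-14|=1 + |21-12|=9 + |25-8|=17 + |7-1|=6). Sum = 42. MAE = 7.

7


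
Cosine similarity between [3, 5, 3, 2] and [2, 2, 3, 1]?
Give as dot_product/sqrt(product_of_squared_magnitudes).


dot = 27. |a|^2 = 47, |b|^2 = 18. cos = 27/sqrt(846).

27/sqrt(846)


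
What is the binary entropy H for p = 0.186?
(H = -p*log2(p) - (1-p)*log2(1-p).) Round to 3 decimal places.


H = -0.186*log2(0.186) - 0.814*log2(0.814) = 0.693.

0.693


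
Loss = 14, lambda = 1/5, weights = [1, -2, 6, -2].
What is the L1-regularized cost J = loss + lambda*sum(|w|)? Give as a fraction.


L1 norm = sum(|w|) = 11. J = 14 + 1/5 * 11 = 81/5.

81/5


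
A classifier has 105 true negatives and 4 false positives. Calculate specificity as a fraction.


Specificity = TN / (TN + FP) = 105 / 109 = 105/109.

105/109


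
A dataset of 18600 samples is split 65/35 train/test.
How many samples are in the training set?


Test set = 18600 * 35% = 6510. Training set = 18600 - 6510 = 12090.

12090


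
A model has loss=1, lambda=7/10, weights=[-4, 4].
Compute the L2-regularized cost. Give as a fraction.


L2 sq norm = sum(w^2) = 32. J = 1 + 7/10 * 32 = 117/5.

117/5


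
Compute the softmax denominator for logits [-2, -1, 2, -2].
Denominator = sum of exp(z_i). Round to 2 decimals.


Denom = e^-2=0.1353 + e^-1=0.3679 + e^2=7.3891 + e^-2=0.1353. Sum = 8.0276, which rounds to 8.03.

8.03


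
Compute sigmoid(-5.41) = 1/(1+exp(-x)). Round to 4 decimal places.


sigma(-5.41) = 1/(1+e^(5.41)) = 1/(1+223.631588) = 1/224.631588 = 0.0045.

0.0045


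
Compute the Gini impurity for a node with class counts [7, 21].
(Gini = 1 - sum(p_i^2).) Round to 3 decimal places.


Total = 28. Proportions: 7/28, 21/28. sum(p_i^2) = 0.6250. Gini = 1 - 0.6250 = 0.3750, which rounds to 0.375.

0.375


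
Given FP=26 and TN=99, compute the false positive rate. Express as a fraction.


FPR = FP / (FP + TN) = 26 / 125 = 26/125.

26/125


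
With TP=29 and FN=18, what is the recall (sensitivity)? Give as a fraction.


Recall = TP / (TP + FN) = 29 / 47 = 29/47.

29/47


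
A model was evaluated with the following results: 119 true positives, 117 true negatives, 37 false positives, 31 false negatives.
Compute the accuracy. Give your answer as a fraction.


Accuracy = (TP + TN) / (TP + TN + FP + FN) = (119 + 117) / 304 = 59/76.

59/76


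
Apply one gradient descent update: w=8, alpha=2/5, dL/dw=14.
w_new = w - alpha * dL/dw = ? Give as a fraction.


w_new = 8 - 2/5 * 14 = 8 - 28/5 = 12/5.

12/5


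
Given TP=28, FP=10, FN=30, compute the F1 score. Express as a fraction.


Precision = 28/38 = 14/19. Recall = 28/58 = 14/29. F1 = 2*P*R/(P+R) = 7/12.

7/12


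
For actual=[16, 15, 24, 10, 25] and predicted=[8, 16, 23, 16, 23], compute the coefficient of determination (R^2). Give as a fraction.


Mean(y) = 18. SS_res = 106. SS_tot = 162. R^2 = 1 - 106/(162) = 28/81.

28/81


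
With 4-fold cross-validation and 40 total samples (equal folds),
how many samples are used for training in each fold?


Each validation fold has 40/4 = 10 samples. Training set = 40 - 10 = 30.

30


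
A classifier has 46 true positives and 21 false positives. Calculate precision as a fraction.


Precision = TP / (TP + FP) = 46 / 67 = 46/67.

46/67


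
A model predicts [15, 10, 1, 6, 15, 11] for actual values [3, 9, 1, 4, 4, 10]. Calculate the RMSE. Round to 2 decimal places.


MSE = 45.1667. RMSE = sqrt(45.1667) = 6.72.

6.72
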